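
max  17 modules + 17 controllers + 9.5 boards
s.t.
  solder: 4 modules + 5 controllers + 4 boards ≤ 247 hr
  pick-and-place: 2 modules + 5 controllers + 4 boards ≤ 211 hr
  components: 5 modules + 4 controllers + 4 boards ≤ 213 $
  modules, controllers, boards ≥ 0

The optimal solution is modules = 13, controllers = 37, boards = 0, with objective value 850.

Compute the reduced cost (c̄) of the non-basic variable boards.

Check each constraint at x*: solder 237/247 (slack 10); pick-and-place 211/211 (tight); components 213/213 (tight).
By complementary slackness, y = 0 for the non-binding constraint.
The binding rows give the dual system: 2·y_pick-and-place + 5·y_components = 17 and 5·y_pick-and-place + 4·y_components = 17.
Solving: y_pick-and-place = 1, y_components = 3.
Reduced cost of boards: c₃ − yᵀa₃ = 9.5 − (1·4 + 3·4) = 9.5 − 16 = -6.5.

-6.5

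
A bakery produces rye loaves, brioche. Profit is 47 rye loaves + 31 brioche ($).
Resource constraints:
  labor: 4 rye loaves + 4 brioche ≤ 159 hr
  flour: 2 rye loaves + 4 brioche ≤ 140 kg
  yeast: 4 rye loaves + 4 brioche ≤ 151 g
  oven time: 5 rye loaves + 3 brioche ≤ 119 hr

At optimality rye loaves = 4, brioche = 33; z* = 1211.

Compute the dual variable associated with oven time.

Check each constraint at x*: labor 148/159 (slack 11); flour 140/140 (tight); yeast 148/151 (slack 3); oven time 119/119 (tight).
By complementary slackness, y = 0 for the non-binding constraints.
Dual feasibility on the basic columns requires 2·y_flour + 5·y_oven time = 47, 4·y_flour + 3·y_oven time = 31.
This yields shadow prices y_flour = 1, y_oven time = 9.
Shadow price of oven time = 9.

9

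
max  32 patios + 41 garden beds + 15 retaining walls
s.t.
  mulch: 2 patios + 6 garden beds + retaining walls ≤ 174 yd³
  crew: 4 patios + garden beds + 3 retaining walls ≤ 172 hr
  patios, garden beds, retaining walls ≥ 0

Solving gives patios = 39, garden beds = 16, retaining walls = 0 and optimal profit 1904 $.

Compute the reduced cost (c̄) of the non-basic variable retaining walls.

-6

Both mulch and crew are binding at x*.
Dual feasibility on the basic columns requires 2·y_mulch + 4·y_crew = 32, 6·y_mulch + 1·y_crew = 41.
→ y_mulch = 6 and y_crew = 5.
Reduced cost of retaining walls: c₃ − yᵀa₃ = 15 − (6·1 + 5·3) = 15 − 21 = -6.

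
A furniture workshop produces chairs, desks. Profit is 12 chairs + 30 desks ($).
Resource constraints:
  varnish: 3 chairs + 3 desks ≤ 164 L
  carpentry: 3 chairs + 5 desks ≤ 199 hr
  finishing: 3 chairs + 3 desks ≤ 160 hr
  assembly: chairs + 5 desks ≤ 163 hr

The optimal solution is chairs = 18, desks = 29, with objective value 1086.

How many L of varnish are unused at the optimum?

23

varnish used = 3·18 + 3·29 = 141; slack = 164 − 141 = 23.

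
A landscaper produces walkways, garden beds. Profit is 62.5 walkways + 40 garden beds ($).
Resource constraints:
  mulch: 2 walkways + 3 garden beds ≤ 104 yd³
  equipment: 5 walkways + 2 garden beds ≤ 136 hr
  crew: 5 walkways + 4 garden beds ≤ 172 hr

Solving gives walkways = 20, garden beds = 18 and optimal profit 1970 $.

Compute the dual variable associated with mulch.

0

Binding: equipment and crew. Non-binding: mulch (10 unused).
Since mulch is not tight, its dual is 0.
The binding rows give the dual system: 5·y_equipment + 5·y_crew = 62.5 and 2·y_equipment + 4·y_crew = 40.
This yields shadow prices y_equipment = 5, y_crew = 7.5.
Shadow price of mulch = 0.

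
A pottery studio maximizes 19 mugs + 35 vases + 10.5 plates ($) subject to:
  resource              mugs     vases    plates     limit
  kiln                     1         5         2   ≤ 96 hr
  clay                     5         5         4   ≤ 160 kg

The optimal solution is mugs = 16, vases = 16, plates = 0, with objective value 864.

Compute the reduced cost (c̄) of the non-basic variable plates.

Check each constraint at x*: kiln 96/96 (tight); clay 160/160 (tight).
Dual feasibility on the basic columns requires 1·y_kiln + 5·y_clay = 19, 5·y_kiln + 5·y_clay = 35.
Solving: y_kiln = 4, y_clay = 3.
Reduced cost of plates: c₃ − yᵀa₃ = 10.5 − (4·2 + 3·4) = 10.5 − 20 = -9.5.

-9.5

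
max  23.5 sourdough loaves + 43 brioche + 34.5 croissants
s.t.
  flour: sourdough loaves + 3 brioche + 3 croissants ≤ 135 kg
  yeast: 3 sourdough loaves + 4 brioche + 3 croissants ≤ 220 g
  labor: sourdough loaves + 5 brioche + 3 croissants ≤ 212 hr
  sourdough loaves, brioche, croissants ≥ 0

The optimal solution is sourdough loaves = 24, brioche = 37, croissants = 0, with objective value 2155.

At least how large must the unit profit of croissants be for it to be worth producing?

At the optimum: flour uses 135 of 135 (binding); yeast uses 220 of 220 (binding); labor uses 209 of 212 (slack = 3).
Slack constraints have shadow price 0 (complementary slackness).
From A_Bᵀ y = c: 1·y_flour + 3·y_yeast = 23.5; 3·y_flour + 4·y_yeast = 43.
This yields shadow prices y_flour = 7, y_yeast = 5.5.
croissants enters the basis when its profit ≥ yᵀa₃ = 7·3 + 5.5·3 = 37.5.

37.5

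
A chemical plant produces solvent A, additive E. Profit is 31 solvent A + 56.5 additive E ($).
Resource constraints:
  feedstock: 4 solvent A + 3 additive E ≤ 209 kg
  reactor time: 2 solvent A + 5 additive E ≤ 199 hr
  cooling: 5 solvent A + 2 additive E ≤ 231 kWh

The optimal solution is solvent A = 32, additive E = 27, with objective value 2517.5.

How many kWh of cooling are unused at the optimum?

17

cooling used = 5·32 + 2·27 = 214; slack = 231 − 214 = 17.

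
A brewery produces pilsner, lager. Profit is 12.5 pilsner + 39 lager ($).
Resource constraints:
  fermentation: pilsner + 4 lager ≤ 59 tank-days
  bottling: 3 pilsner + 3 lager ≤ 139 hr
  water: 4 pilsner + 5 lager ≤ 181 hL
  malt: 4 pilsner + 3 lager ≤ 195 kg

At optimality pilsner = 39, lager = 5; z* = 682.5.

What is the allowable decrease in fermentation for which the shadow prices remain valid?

Binding constraints: fermentation, water. The basis is B = [[1,4],[4,5]] with det -11.
Per unit decrease in fermentation, x* moves by d = (0.4545, -0.3636).
The basis stays optimal until lager reaches 0; allowable decrease = 13.75 tank-days.

13.75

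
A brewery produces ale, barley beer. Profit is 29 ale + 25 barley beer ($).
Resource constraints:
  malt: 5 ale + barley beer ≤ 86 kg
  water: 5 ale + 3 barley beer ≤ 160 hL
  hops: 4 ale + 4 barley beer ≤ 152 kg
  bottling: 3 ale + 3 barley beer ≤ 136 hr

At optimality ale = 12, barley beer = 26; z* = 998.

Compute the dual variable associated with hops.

6

Check each constraint at x*: malt 86/86 (tight); water 138/160 (slack 22); hops 152/152 (tight); bottling 114/136 (slack 22).
By complementary slackness, y = 0 for the non-binding constraints.
From A_Bᵀ y = c: 5·y_malt + 4·y_hops = 29; 1·y_malt + 4·y_hops = 25.
→ y_malt = 1 and y_hops = 6.
Shadow price of hops = 6.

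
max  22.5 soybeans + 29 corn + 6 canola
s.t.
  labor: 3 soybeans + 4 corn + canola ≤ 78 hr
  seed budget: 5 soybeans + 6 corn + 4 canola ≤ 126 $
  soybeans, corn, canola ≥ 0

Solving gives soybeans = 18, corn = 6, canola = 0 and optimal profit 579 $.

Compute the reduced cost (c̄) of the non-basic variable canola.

-5

Both labor and seed budget are binding at x*.
From A_Bᵀ y = c: 3·y_labor + 5·y_seed budget = 22.5; 4·y_labor + 6·y_seed budget = 29.
This yields shadow prices y_labor = 5, y_seed budget = 1.5.
Reduced cost of canola: c₃ − yᵀa₃ = 6 − (5·1 + 1.5·4) = 6 − 11 = -5.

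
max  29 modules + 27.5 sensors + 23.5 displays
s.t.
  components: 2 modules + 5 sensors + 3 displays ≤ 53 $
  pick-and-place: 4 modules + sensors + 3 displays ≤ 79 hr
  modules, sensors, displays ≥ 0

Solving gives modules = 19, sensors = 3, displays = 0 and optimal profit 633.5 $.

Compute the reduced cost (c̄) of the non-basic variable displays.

-5

Check each constraint at x*: components 53/53 (tight); pick-and-place 79/79 (tight).
Dual feasibility on the basic columns requires 2·y_components + 4·y_pick-and-place = 29, 5·y_components + 1·y_pick-and-place = 27.5.
→ y_components = 4.5 and y_pick-and-place = 5.
Reduced cost of displays: c₃ − yᵀa₃ = 23.5 − (4.5·3 + 5·3) = 23.5 − 28.5 = -5.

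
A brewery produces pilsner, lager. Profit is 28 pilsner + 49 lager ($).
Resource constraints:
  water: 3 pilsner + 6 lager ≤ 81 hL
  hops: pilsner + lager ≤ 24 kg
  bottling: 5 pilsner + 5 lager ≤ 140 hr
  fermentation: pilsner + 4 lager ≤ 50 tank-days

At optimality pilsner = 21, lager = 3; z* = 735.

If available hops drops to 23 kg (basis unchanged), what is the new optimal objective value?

At the optimum: water uses 81 of 81 (binding); hops uses 24 of 24 (binding); bottling uses 120 of 140 (slack = 20); fermentation uses 33 of 50 (slack = 17).
Slack constraints have shadow price 0 (complementary slackness).
Dual feasibility on the basic columns requires 3·y_water + 1·y_hops = 28, 6·y_water + 1·y_hops = 49.
→ y_water = 7 and y_hops = 7.
Δz = y_hops·Δb = 7 × (-1) = -7, so new z* = 735 − 7 = 728.

728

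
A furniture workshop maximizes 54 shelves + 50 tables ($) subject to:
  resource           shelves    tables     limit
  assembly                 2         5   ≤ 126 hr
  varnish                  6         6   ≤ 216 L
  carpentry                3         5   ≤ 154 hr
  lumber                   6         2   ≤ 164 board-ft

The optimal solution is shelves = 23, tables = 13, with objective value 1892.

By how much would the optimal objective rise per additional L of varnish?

Binding: varnish and lumber. Non-binding: assembly (15 unused), carpentry (20 unused).
By complementary slackness, y = 0 for the non-binding constraints.
Dual feasibility on the basic columns requires 6·y_varnish + 6·y_lumber = 54, 6·y_varnish + 2·y_lumber = 50.
→ y_varnish = 8 and y_lumber = 1.
Shadow price of varnish = 8.

8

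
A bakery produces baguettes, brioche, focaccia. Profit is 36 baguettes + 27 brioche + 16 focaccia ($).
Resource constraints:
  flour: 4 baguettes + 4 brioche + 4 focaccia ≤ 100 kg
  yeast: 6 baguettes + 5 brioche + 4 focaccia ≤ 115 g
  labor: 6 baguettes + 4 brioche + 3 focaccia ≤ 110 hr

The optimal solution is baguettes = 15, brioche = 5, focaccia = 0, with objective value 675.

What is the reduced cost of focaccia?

Binding: yeast and labor. Non-binding: flour (20 unused).
Slack constraints have shadow price 0 (complementary slackness).
From A_Bᵀ y = c: 6·y_yeast + 6·y_labor = 36; 5·y_yeast + 4·y_labor = 27.
Solving: y_yeast = 3, y_labor = 3.
Reduced cost of focaccia: c₃ − yᵀa₃ = 16 − (3·4 + 3·3) = 16 − 21 = -5.

-5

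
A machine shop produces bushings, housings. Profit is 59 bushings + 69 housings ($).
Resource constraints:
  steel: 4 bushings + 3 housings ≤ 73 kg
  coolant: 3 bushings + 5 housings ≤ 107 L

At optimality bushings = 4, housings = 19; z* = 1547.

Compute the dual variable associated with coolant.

9

Check each constraint at x*: steel 73/73 (tight); coolant 107/107 (tight).
The binding rows give the dual system: 4·y_steel + 3·y_coolant = 59 and 3·y_steel + 5·y_coolant = 69.
This yields shadow prices y_steel = 8, y_coolant = 9.
Shadow price of coolant = 9.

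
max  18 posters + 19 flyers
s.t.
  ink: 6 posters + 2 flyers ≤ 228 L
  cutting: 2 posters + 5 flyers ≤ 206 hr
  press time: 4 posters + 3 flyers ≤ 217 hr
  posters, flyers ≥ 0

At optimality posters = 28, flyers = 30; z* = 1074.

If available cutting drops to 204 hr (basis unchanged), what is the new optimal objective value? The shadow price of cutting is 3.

Δb = -2, so new z* = 1074 + (3)·(-2) = 1074 − 6 = 1068.

1068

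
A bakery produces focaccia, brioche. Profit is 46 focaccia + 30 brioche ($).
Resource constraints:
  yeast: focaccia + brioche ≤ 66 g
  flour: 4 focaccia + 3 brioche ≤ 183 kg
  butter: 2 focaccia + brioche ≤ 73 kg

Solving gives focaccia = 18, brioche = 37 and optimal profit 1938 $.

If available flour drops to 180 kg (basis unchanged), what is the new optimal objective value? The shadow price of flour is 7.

1917

Δb = -3, so new z* = 1938 + (7)·(-3) = 1938 − 21 = 1917.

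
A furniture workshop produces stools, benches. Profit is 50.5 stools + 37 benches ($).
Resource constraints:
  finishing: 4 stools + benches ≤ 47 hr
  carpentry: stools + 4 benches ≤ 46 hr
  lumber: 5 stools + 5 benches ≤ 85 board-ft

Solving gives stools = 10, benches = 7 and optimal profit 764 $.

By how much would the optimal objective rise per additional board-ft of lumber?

Binding: finishing and lumber. Non-binding: carpentry (8 unused).
Since carpentry is not tight, its dual is 0.
From A_Bᵀ y = c: 4·y_finishing + 5·y_lumber = 50.5; 1·y_finishing + 5·y_lumber = 37.
Solving: y_finishing = 4.5, y_lumber = 6.5.
Shadow price of lumber = 6.5.

6.5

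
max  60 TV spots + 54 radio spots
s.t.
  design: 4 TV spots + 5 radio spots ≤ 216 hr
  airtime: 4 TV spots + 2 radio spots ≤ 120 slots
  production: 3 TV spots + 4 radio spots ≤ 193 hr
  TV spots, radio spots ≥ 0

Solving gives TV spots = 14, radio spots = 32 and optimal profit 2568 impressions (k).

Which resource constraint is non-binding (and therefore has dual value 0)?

production

design: 216/216 (binding)
airtime: 120/120 (binding)
production: 170/193 (slack 23)
By complementary slackness, a constraint with positive slack has shadow price 0 → production.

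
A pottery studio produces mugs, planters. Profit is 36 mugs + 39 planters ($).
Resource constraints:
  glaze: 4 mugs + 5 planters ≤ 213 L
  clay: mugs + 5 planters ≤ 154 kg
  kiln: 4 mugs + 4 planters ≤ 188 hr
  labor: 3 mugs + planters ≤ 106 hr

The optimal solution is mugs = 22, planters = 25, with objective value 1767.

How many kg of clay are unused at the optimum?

clay used = 1·22 + 5·25 = 147; slack = 154 − 147 = 7.

7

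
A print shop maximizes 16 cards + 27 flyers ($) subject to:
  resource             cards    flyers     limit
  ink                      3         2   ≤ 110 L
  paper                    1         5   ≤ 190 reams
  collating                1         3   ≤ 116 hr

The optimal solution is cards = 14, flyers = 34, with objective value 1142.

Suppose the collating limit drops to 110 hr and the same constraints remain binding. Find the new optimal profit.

At the optimum: ink uses 110 of 110 (binding); paper uses 184 of 190 (slack = 6); collating uses 116 of 116 (binding).
By complementary slackness, y = 0 for the non-binding constraint.
Dual feasibility on the basic columns requires 3·y_ink + 1·y_collating = 16, 2·y_ink + 3·y_collating = 27.
→ y_ink = 3 and y_collating = 7.
Δz = y_collating·Δb = 7 × (-6) = -42, so new z* = 1142 − 42 = 1100.

1100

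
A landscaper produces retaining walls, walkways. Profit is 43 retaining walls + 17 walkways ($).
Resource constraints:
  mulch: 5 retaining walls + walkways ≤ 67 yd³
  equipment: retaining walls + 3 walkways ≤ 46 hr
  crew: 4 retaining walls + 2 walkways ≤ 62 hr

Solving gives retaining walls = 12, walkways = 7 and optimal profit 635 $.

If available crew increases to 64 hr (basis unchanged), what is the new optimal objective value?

Check each constraint at x*: mulch 67/67 (tight); equipment 33/46 (slack 13); crew 62/62 (tight).
Since equipment is not tight, its dual is 0.
The binding rows give the dual system: 5·y_mulch + 4·y_crew = 43 and 1·y_mulch + 2·y_crew = 17.
Solving: y_mulch = 3, y_crew = 7.
Δz = y_crew·Δb = 7 × (2) = 14, so new z* = 635 + 14 = 649.

649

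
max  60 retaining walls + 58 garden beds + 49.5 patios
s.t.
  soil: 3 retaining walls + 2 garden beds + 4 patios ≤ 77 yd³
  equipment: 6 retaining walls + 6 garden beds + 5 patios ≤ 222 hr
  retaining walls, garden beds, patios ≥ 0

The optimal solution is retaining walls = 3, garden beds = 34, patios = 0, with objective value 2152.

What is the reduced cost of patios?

-3.5

Both soil and equipment are binding at x*.
The binding rows give the dual system: 3·y_soil + 6·y_equipment = 60 and 2·y_soil + 6·y_equipment = 58.
This yields shadow prices y_soil = 2, y_equipment = 9.
Reduced cost of patios: c₃ − yᵀa₃ = 49.5 − (2·4 + 9·5) = 49.5 − 53 = -3.5.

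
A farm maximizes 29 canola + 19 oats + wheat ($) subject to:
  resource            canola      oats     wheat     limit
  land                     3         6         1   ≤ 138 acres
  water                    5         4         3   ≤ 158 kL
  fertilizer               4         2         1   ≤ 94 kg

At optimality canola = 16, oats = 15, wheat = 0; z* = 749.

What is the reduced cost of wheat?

-6.5

Check each constraint at x*: land 138/138 (tight); water 140/158 (slack 18); fertilizer 94/94 (tight).
By complementary slackness, y = 0 for the non-binding constraint.
The binding rows give the dual system: 3·y_land + 4·y_fertilizer = 29 and 6·y_land + 2·y_fertilizer = 19.
→ y_land = 1 and y_fertilizer = 6.5.
Reduced cost of wheat: c₃ − yᵀa₃ = 1 − (1·1 + 6.5·1) = 1 − 7.5 = -6.5.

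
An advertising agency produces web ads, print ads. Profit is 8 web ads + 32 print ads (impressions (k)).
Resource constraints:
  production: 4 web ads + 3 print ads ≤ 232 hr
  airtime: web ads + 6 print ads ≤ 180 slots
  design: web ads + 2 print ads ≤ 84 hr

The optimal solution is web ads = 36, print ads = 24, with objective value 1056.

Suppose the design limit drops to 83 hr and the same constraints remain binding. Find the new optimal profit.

Binding: airtime and design. Non-binding: production (16 unused).
Since production is not tight, its dual is 0.
The binding rows give the dual system: 1·y_airtime + 1·y_design = 8 and 6·y_airtime + 2·y_design = 32.
→ y_airtime = 4 and y_design = 4.
Δz = y_design·Δb = 4 × (-1) = -4, so new z* = 1056 − 4 = 1052.

1052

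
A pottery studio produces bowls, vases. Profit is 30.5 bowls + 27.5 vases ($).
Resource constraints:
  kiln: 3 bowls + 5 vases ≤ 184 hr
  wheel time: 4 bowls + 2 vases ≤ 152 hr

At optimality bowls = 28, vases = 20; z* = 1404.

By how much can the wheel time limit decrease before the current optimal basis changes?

78.4

Binding constraints: kiln, wheel time. The basis is B = [[3,5],[4,2]] with det -14.
Per unit decrease in wheel time, x* moves by d = (-0.3571, 0.2143).
The basis stays optimal until bowls reaches 0; allowable decrease = 78.4 hr.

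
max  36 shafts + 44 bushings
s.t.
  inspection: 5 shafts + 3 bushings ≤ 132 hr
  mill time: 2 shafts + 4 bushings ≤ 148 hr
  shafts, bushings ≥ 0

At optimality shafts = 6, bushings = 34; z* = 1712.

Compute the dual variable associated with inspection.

Check each constraint at x*: inspection 132/132 (tight); mill time 148/148 (tight).
Dual feasibility on the basic columns requires 5·y_inspection + 2·y_mill time = 36, 3·y_inspection + 4·y_mill time = 44.
→ y_inspection = 4 and y_mill time = 8.
Shadow price of inspection = 4.

4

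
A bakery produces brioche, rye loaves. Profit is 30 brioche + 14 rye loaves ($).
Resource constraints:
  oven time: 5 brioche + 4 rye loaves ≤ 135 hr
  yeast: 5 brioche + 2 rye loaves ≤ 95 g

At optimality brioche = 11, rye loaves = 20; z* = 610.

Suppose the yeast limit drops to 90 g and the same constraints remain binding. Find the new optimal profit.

Check each constraint at x*: oven time 135/135 (tight); yeast 95/95 (tight).
From A_Bᵀ y = c: 5·y_oven time + 5·y_yeast = 30; 4·y_oven time + 2·y_yeast = 14.
→ y_oven time = 1 and y_yeast = 5.
Δz = y_yeast·Δb = 5 × (-5) = -25, so new z* = 610 − 25 = 585.

585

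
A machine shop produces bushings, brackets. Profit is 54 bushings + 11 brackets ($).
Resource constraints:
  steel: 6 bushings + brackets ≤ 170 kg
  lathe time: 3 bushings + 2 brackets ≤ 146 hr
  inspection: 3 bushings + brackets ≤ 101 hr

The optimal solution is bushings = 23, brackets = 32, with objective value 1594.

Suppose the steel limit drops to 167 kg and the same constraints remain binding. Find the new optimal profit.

1573

Binding: steel and inspection. Non-binding: lathe time (13 unused).
Slack constraints have shadow price 0 (complementary slackness).
From A_Bᵀ y = c: 6·y_steel + 3·y_inspection = 54; 1·y_steel + 1·y_inspection = 11.
Solving: y_steel = 7, y_inspection = 4.
Δz = y_steel·Δb = 7 × (-3) = -21, so new z* = 1594 − 21 = 1573.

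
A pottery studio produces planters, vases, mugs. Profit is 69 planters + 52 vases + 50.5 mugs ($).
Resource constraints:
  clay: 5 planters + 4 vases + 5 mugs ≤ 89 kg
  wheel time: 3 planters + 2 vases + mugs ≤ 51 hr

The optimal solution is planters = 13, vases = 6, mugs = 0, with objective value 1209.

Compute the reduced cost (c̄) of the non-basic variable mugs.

At the optimum: clay uses 89 of 89 (binding); wheel time uses 51 of 51 (binding).
From A_Bᵀ y = c: 5·y_clay + 3·y_wheel time = 69; 4·y_clay + 2·y_wheel time = 52.
Solving: y_clay = 9, y_wheel time = 8.
Reduced cost of mugs: c₃ − yᵀa₃ = 50.5 − (9·5 + 8·1) = 50.5 − 53 = -2.5.

-2.5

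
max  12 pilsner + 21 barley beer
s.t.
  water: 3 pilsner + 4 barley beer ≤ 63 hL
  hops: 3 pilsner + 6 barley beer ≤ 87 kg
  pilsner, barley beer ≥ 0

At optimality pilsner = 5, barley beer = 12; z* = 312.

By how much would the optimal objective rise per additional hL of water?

1.5

Both water and hops are binding at x*.
From A_Bᵀ y = c: 3·y_water + 3·y_hops = 12; 4·y_water + 6·y_hops = 21.
This yields shadow prices y_water = 1.5, y_hops = 2.5.
Shadow price of water = 1.5.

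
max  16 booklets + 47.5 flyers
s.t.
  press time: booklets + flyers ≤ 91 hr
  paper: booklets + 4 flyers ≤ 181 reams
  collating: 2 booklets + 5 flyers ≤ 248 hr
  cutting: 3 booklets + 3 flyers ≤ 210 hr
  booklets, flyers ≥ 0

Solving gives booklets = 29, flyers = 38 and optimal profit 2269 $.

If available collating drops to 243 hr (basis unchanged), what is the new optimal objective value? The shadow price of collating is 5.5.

Δb = -5, so new z* = 2269 + (5.5)·(-5) = 2269 − 27.5 = 2241.5.

2241.5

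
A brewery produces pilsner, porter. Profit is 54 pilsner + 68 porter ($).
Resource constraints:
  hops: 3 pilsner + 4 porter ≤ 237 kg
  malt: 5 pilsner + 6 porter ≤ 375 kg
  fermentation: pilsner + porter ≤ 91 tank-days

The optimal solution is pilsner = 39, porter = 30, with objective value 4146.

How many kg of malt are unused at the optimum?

malt used = 5·39 + 6·30 = 375; slack = 375 − 375 = 0.

0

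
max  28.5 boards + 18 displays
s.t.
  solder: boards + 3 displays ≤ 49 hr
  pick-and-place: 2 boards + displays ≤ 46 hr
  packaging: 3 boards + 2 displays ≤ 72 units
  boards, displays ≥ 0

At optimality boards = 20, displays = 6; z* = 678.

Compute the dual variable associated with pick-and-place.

3

At the optimum: solder uses 38 of 49 (slack = 11); pick-and-place uses 46 of 46 (binding); packaging uses 72 of 72 (binding).
Slack constraints have shadow price 0 (complementary slackness).
The binding rows give the dual system: 2·y_pick-and-place + 3·y_packaging = 28.5 and 1·y_pick-and-place + 2·y_packaging = 18.
→ y_pick-and-place = 3 and y_packaging = 7.5.
Shadow price of pick-and-place = 3.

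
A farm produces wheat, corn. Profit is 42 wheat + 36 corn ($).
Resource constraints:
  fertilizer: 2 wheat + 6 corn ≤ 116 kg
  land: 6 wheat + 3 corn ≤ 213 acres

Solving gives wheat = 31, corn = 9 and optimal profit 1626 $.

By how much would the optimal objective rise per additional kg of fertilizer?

Both fertilizer and land are binding at x*.
The binding rows give the dual system: 2·y_fertilizer + 6·y_land = 42 and 6·y_fertilizer + 3·y_land = 36.
→ y_fertilizer = 3 and y_land = 6.
Shadow price of fertilizer = 3.

3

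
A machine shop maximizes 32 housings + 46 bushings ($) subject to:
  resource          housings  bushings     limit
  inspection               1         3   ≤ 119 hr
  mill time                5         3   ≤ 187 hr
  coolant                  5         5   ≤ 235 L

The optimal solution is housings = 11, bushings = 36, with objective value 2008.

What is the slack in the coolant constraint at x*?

0

coolant used = 5·11 + 5·36 = 235; slack = 235 − 235 = 0.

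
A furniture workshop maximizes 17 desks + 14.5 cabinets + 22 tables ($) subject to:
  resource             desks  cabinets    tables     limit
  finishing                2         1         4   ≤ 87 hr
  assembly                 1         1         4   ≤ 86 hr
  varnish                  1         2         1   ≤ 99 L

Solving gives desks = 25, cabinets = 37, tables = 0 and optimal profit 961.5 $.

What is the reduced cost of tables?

Check each constraint at x*: finishing 87/87 (tight); assembly 62/86 (slack 24); varnish 99/99 (tight).
Slack constraints have shadow price 0 (complementary slackness).
From A_Bᵀ y = c: 2·y_finishing + 1·y_varnish = 17; 1·y_finishing + 2·y_varnish = 14.5.
→ y_finishing = 6.5 and y_varnish = 4.
Reduced cost of tables: c₃ − yᵀa₃ = 22 − (6.5·4 + 4·1) = 22 − 30 = -8.

-8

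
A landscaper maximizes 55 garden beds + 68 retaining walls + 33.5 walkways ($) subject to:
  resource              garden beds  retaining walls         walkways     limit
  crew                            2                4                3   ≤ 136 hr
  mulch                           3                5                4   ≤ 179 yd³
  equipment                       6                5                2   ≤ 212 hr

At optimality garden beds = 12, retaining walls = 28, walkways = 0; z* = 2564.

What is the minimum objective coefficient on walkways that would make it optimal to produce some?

Binding: crew and equipment. Non-binding: mulch (3 unused).
Since mulch is not tight, its dual is 0.
Dual feasibility on the basic columns requires 2·y_crew + 6·y_equipment = 55, 4·y_crew + 5·y_equipment = 68.
Solving: y_crew = 9.5, y_equipment = 6.
walkways enters the basis when its profit ≥ yᵀa₃ = 9.5·3 + 6·2 = 40.5.

40.5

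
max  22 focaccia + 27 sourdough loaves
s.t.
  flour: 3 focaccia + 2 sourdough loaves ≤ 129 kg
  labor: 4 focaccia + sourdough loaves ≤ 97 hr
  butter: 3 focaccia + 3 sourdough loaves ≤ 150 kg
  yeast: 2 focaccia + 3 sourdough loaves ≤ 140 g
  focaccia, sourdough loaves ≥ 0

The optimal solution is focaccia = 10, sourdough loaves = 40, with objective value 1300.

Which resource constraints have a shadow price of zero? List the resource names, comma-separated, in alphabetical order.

flour: 110/129 (slack 19)
labor: 80/97 (slack 17)
butter: 150/150 (binding)
yeast: 140/140 (binding)
By complementary slackness, a constraint with positive slack has shadow price 0 → flour, labor.

flour, labor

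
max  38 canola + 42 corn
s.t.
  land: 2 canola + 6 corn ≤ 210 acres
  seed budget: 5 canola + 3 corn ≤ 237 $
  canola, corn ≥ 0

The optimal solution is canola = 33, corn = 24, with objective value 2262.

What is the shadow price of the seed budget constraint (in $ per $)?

6

Check each constraint at x*: land 210/210 (tight); seed budget 237/237 (tight).
The binding rows give the dual system: 2·y_land + 5·y_seed budget = 38 and 6·y_land + 3·y_seed budget = 42.
→ y_land = 4 and y_seed budget = 6.
Shadow price of seed budget = 6.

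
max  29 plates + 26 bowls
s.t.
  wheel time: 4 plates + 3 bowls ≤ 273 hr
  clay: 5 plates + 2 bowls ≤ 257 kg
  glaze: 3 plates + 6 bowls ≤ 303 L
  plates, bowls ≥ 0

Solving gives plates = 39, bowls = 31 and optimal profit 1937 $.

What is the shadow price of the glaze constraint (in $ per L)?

Check each constraint at x*: wheel time 249/273 (slack 24); clay 257/257 (tight); glaze 303/303 (tight).
By complementary slackness, y = 0 for the non-binding constraint.
The binding rows give the dual system: 5·y_clay + 3·y_glaze = 29 and 2·y_clay + 6·y_glaze = 26.
→ y_clay = 4 and y_glaze = 3.
Shadow price of glaze = 3.

3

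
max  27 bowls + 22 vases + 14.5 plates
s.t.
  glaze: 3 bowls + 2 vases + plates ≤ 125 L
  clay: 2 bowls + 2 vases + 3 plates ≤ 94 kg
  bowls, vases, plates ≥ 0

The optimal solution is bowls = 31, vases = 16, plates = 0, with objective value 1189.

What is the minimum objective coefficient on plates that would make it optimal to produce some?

23

At the optimum: glaze uses 125 of 125 (binding); clay uses 94 of 94 (binding).
The binding rows give the dual system: 3·y_glaze + 2·y_clay = 27 and 2·y_glaze + 2·y_clay = 22.
This yields shadow prices y_glaze = 5, y_clay = 6.
plates enters the basis when its profit ≥ yᵀa₃ = 5·1 + 6·3 = 23.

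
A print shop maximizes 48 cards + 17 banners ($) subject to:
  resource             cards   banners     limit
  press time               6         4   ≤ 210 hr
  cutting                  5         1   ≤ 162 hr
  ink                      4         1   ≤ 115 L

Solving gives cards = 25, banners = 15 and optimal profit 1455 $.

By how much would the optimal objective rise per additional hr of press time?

Binding: press time and ink. Non-binding: cutting (22 unused).
Slack constraints have shadow price 0 (complementary slackness).
Dual feasibility on the basic columns requires 6·y_press time + 4·y_ink = 48, 4·y_press time + 1·y_ink = 17.
→ y_press time = 2 and y_ink = 9.
Shadow price of press time = 2.

2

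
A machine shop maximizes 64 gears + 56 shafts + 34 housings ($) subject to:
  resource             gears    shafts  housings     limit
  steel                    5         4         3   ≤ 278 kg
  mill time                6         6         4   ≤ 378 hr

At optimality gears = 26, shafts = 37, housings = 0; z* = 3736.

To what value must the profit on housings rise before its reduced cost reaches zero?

At the optimum: steel uses 278 of 278 (binding); mill time uses 378 of 378 (binding).
From A_Bᵀ y = c: 5·y_steel + 6·y_mill time = 64; 4·y_steel + 6·y_mill time = 56.
→ y_steel = 8 and y_mill time = 4.
housings enters the basis when its profit ≥ yᵀa₃ = 8·3 + 4·4 = 40.

40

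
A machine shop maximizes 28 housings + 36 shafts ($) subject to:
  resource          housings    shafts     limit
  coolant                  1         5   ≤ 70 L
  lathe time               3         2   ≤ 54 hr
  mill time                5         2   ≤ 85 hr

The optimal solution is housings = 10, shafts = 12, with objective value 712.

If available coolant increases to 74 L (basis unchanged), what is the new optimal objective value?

At the optimum: coolant uses 70 of 70 (binding); lathe time uses 54 of 54 (binding); mill time uses 74 of 85 (slack = 11).
Slack constraints have shadow price 0 (complementary slackness).
Dual feasibility on the basic columns requires 1·y_coolant + 3·y_lathe time = 28, 5·y_coolant + 2·y_lathe time = 36.
This yields shadow prices y_coolant = 4, y_lathe time = 8.
Δz = y_coolant·Δb = 4 × (4) = 16, so new z* = 712 + 16 = 728.

728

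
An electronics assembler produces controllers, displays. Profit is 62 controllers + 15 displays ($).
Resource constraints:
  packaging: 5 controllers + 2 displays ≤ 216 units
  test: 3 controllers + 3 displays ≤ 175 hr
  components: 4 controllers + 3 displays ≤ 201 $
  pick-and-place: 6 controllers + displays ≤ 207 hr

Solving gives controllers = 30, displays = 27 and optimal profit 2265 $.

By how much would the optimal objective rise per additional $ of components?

Check each constraint at x*: packaging 204/216 (slack 12); test 171/175 (slack 4); components 201/201 (tight); pick-and-place 207/207 (tight).
By complementary slackness, y = 0 for the non-binding constraints.
Dual feasibility on the basic columns requires 4·y_components + 6·y_pick-and-place = 62, 3·y_components + 1·y_pick-and-place = 15.
→ y_components = 2 and y_pick-and-place = 9.
Shadow price of components = 2.

2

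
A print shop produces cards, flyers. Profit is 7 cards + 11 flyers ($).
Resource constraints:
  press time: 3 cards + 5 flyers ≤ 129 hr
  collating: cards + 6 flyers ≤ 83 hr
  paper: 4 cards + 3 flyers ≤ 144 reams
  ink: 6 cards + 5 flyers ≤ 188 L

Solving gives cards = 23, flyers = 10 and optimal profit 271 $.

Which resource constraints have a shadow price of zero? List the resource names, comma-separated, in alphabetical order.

paper, press time

press time: 119/129 (slack 10)
collating: 83/83 (binding)
paper: 122/144 (slack 22)
ink: 188/188 (binding)
By complementary slackness, a constraint with positive slack has shadow price 0 → paper, press time.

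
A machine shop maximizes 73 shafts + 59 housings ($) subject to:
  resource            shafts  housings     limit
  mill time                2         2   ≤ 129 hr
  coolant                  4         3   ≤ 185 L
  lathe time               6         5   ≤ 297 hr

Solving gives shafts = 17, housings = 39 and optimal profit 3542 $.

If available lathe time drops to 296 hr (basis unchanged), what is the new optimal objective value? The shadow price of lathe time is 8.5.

3533.5

Δb = -1, so new z* = 3542 + (8.5)·(-1) = 3542 − 8.5 = 3533.5.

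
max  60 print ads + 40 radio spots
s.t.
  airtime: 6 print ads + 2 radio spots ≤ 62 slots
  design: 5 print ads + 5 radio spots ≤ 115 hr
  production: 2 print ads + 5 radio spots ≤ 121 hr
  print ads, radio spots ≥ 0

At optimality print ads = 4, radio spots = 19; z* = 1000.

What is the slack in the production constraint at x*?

production used = 2·4 + 5·19 = 103; slack = 121 − 103 = 18.

18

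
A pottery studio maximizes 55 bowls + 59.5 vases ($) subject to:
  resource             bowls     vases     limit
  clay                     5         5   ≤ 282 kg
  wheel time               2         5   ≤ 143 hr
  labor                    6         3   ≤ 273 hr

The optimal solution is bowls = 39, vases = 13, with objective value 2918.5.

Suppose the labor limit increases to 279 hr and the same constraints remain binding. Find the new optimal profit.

2957.5

Binding: wheel time and labor. Non-binding: clay (22 unused).
Since clay is not tight, its dual is 0.
From A_Bᵀ y = c: 2·y_wheel time + 6·y_labor = 55; 5·y_wheel time + 3·y_labor = 59.5.
→ y_wheel time = 8 and y_labor = 6.5.
Δz = y_labor·Δb = 6.5 × (6) = 39, so new z* = 2918.5 + 39 = 2957.5.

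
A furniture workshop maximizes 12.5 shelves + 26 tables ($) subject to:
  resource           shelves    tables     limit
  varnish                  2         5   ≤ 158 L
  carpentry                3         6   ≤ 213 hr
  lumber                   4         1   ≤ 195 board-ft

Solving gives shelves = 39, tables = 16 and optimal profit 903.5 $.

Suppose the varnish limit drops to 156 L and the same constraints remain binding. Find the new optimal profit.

Check each constraint at x*: varnish 158/158 (tight); carpentry 213/213 (tight); lumber 172/195 (slack 23).
By complementary slackness, y = 0 for the non-binding constraint.
The binding rows give the dual system: 2·y_varnish + 3·y_carpentry = 12.5 and 5·y_varnish + 6·y_carpentry = 26.
→ y_varnish = 1 and y_carpentry = 3.5.
Δz = y_varnish·Δb = 1 × (-2) = -2, so new z* = 903.5 − 2 = 901.5.

901.5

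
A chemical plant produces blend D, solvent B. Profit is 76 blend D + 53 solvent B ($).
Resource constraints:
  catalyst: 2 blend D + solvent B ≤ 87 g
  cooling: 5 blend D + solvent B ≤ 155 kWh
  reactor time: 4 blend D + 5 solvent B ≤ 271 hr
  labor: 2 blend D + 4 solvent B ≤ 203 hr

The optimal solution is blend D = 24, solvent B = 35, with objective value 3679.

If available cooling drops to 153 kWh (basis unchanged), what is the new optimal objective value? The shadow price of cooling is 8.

Δb = -2, so new z* = 3679 + (8)·(-2) = 3679 − 16 = 3663.

3663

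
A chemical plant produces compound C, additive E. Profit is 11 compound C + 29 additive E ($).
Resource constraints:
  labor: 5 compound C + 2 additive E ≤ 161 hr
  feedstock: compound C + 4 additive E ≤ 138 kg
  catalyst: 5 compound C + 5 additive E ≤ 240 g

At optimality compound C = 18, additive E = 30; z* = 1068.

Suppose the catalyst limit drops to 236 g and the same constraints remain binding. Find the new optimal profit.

At the optimum: labor uses 150 of 161 (slack = 11); feedstock uses 138 of 138 (binding); catalyst uses 240 of 240 (binding).
Since labor is not tight, its dual is 0.
The binding rows give the dual system: 1·y_feedstock + 5·y_catalyst = 11 and 4·y_feedstock + 5·y_catalyst = 29.
This yields shadow prices y_feedstock = 6, y_catalyst = 1.
Δz = y_catalyst·Δb = 1 × (-4) = -4, so new z* = 1068 − 4 = 1064.

1064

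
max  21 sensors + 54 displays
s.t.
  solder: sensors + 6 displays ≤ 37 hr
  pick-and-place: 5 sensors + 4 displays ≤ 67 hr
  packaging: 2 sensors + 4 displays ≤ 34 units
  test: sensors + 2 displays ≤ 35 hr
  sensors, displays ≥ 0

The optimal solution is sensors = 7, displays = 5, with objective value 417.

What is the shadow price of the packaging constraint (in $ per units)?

Check each constraint at x*: solder 37/37 (tight); pick-and-place 55/67 (slack 12); packaging 34/34 (tight); test 17/35 (slack 18).
Slack constraints have shadow price 0 (complementary slackness).
From A_Bᵀ y = c: 1·y_solder + 2·y_packaging = 21; 6·y_solder + 4·y_packaging = 54.
Solving: y_solder = 3, y_packaging = 9.
Shadow price of packaging = 9.

9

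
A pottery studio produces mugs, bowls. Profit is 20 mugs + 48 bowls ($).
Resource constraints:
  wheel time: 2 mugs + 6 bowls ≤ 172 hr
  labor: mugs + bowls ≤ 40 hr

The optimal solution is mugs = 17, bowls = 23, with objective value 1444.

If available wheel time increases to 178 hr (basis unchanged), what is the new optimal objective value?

At the optimum: wheel time uses 172 of 172 (binding); labor uses 40 of 40 (binding).
From A_Bᵀ y = c: 2·y_wheel time + 1·y_labor = 20; 6·y_wheel time + 1·y_labor = 48.
This yields shadow prices y_wheel time = 7, y_labor = 6.
Δz = y_wheel time·Δb = 7 × (6) = 42, so new z* = 1444 + 42 = 1486.

1486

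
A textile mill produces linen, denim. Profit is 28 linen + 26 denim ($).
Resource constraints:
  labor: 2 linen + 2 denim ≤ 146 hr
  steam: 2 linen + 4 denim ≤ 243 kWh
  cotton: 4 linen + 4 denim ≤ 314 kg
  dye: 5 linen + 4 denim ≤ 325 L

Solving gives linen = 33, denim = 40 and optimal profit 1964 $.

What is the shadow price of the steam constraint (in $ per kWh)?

0

Binding: labor and dye. Non-binding: steam (17 unused), cotton (22 unused).
By complementary slackness, y = 0 for the non-binding constraints.
The binding rows give the dual system: 2·y_labor + 5·y_dye = 28 and 2·y_labor + 4·y_dye = 26.
→ y_labor = 9 and y_dye = 2.
Shadow price of steam = 0.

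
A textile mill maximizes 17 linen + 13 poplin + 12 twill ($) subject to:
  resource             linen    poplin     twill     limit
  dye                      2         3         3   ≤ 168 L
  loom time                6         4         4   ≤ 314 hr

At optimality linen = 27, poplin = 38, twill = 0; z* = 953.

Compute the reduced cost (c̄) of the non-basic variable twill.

-1

At the optimum: dye uses 168 of 168 (binding); loom time uses 314 of 314 (binding).
The binding rows give the dual system: 2·y_dye + 6·y_loom time = 17 and 3·y_dye + 4·y_loom time = 13.
Solving: y_dye = 1, y_loom time = 2.5.
Reduced cost of twill: c₃ − yᵀa₃ = 12 − (1·3 + 2.5·4) = 12 − 13 = -1.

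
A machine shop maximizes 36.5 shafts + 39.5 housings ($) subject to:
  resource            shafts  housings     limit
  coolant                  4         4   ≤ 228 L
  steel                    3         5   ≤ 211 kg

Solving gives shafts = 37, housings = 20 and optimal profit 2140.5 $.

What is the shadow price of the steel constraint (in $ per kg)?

1.5

Both coolant and steel are binding at x*.
Dual feasibility on the basic columns requires 4·y_coolant + 3·y_steel = 36.5, 4·y_coolant + 5·y_steel = 39.5.
This yields shadow prices y_coolant = 8, y_steel = 1.5.
Shadow price of steel = 1.5.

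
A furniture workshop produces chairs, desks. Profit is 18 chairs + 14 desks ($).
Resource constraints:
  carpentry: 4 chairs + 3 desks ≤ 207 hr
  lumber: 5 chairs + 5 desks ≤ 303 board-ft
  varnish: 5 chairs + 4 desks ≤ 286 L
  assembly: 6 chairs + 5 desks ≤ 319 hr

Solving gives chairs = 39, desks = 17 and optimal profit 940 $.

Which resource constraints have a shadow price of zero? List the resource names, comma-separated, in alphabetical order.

carpentry: 207/207 (binding)
lumber: 280/303 (slack 23)
varnish: 263/286 (slack 23)
assembly: 319/319 (binding)
By complementary slackness, a constraint with positive slack has shadow price 0 → lumber, varnish.

lumber, varnish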